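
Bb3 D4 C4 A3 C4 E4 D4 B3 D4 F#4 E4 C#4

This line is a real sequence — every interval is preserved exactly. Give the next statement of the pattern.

Taking 4-note groups, the heads are Bb3, C4, D4: the pattern moves up a 2nd.
Statement 4 starts on E4 and keeps the same exact contour: E4 G#4 F#4 D#4.

E4 G#4 F#4 D#4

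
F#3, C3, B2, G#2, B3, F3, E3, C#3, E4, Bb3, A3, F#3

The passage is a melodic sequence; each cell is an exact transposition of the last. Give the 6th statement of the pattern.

With a 4-note motive the entries are F#3, B3, E4, each up a 4th from the previous.
Extending up a 4th: A4 → D5 → G5.
From G5 the exact shape gives G5 Db5 C5 A4.

G5 Db5 C5 A4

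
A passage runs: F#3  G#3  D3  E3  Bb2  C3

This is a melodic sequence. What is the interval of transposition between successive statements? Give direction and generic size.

down a 3rd

The 2-note cells begin on F#3, D3, Bb2 — each down a 3rd from the last.
F#3 to D3 is down a 3rd.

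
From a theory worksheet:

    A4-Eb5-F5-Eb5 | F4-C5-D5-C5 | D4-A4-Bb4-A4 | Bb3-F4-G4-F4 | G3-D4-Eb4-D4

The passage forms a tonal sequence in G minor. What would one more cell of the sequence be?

Eb3 Bb3 C4 Bb3

With a 4-note motive the entries are A4, F4, D4, Bb3, G3, each down a 3rd from the previous.
From Eb3 the diatonic shape gives Eb3 Bb3 C4 Bb3.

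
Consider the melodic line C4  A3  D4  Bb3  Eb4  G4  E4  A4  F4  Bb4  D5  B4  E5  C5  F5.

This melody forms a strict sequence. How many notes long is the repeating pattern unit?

15 notes total. Splitting into 3 groups of 5:
C4 A3 D4 Bb3 Eb4 | G4 E4 A4 F4 Bb4 | D5 B4 E5 C5 F5
Every group is a transposition up a 5th of the one before; no shorter unit works.

5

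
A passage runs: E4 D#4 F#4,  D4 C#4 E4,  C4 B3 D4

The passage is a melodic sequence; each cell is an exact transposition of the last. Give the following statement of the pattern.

Unit = 3 notes; the statements start on E4, D4, C4, moving down a 2nd each time.
From Bb3 the exact shape gives Bb3 A3 C4.

Bb3 A3 C4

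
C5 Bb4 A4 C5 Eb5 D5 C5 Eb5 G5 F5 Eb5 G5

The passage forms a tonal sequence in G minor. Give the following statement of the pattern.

With a 4-note motive the entries are C5, Eb5, G5, each up a 3rd from the previous.
So cell 4 is Bb5 A5 G5 Bb5.

Bb5 A5 G5 Bb5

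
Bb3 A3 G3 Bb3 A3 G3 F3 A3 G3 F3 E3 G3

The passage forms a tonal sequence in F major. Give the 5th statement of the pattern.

E3 D3 C3 E3

Unit = 4 notes; the statements start on Bb3, A3, G3, moving down a 2nd each time.
Carrying on: F3 → E3.
So cell 5 is E3 D3 C3 E3.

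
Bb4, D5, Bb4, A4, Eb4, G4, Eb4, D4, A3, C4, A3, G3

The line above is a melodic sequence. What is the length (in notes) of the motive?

12 notes total. Splitting into 3 groups of 4:
Bb4 D5 Bb4 A4 | Eb4 G4 Eb4 D4 | A3 C4 A3 G3
Each cell is the previous one down a 5th — so the unit is 4 notes.

4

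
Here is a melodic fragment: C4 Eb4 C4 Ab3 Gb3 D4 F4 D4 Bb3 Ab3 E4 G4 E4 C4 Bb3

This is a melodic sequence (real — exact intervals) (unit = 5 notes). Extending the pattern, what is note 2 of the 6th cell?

C#5

With 5-note cells, note 2 of each statement runs Eb4, F4, G4.
Carrying that up a 2nd forward: A4 → B4 → C#5.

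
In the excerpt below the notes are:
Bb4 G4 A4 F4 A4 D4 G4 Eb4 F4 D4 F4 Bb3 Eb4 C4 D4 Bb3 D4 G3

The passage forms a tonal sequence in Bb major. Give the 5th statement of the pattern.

The 6-note cells begin on Bb4, G4, Eb4 — each down a 3rd from the last.
Continuing the starts: C4 → A3.
Statement 5 starts on A3 and keeps the same diatonic contour: A3 F3 G3 Eb3 G3 C3.

A3 F3 G3 Eb3 G3 C3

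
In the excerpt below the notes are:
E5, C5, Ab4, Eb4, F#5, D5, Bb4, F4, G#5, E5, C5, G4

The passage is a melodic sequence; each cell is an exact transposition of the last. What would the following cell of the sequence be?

A#5 F#5 D5 A4

Unit = 4 notes; the statements start on E5, F#5, G#5, moving up a 2nd each time.
So cell 4 is A#5 F#5 D5 A4.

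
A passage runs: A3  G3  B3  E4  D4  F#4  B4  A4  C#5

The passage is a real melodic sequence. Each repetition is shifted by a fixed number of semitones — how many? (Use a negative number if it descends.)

7

Unit = 3 notes; the statements start on A3, E4, B4, moving up a 5th each time.
A3 to E4 spans +7 semitones.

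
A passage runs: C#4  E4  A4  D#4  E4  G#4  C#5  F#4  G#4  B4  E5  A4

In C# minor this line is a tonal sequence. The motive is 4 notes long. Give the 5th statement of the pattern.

Unit = 4 notes; the statements start on C#4, E4, G#4, moving up a 3rd each time.
Extending up a 3rd: B4 → D#5.
From D#5 the diatonic shape gives D#5 F#5 B5 E5.

D#5 F#5 B5 E5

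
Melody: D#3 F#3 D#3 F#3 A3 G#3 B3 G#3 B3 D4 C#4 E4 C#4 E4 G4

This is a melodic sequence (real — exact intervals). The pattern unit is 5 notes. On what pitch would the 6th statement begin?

E5

Unit = 5 notes; the statements start on D#3, G#3, C#4, moving up a 4th each time.
Extending the heads up a 4th: F#4 → B4 → E5.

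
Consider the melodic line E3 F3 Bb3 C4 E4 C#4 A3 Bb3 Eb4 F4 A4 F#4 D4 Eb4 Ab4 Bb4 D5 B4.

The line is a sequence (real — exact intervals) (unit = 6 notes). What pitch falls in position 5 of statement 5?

C6

The unit is 6 notes. Position-5 pitches of the 3 shown cells: E4, A4, D5.
Each moves up a 4th. Continuing: G5 → C6.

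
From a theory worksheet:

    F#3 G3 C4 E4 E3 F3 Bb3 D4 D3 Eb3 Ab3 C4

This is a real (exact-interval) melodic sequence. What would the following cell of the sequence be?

Unit = 4 notes; the statements start on F#3, E3, D3, moving down a 2nd each time.
So cell 4 is C3 Db3 Gb3 Bb3.

C3 Db3 Gb3 Bb3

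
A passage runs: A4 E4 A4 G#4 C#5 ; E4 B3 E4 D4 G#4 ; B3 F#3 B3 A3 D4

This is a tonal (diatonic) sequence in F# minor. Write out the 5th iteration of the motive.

With a 5-note motive the entries are A4, E4, B3, each down a 4th from the previous.
Carrying on: F#3 → C#3.
From C#3 the diatonic shape gives C#3 G#2 C#3 B2 E3.

C#3 G#2 C#3 B2 E3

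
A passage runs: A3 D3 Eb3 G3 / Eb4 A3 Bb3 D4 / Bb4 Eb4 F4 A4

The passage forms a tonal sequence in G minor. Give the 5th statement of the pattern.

Unit = 4 notes; the statements start on A3, Eb4, Bb4, moving up a 5th each time.
Continuing the starts: F5 → C6.
So cell 5 is C6 F5 G5 Bb5.

C6 F5 G5 Bb5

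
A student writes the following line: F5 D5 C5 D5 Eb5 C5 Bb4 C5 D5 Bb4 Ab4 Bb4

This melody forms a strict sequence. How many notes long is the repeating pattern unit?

Try groups of 4 (3 cells in 12 notes):
F5 D5 C5 D5 | Eb5 C5 Bb4 C5 | D5 Bb4 Ab4 Bb4
Each cell is the previous one down a 2nd — so the unit is 4 notes.

4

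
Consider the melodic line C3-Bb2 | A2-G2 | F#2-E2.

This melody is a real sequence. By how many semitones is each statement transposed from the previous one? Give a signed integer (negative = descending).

-3

The 2-note cells begin on C3, A2, F#2 — each down a 3rd from the last.
C3 to A2 spans -3 semitones.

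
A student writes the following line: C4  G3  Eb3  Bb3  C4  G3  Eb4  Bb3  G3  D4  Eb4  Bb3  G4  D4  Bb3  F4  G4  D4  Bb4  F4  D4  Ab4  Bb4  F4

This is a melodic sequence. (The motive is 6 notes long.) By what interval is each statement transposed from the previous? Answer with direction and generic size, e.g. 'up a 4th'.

Taking 6-note groups, the heads are C4, Eb4, G4, Bb4: the pattern moves up a 3rd.
From C4 to Eb4: up a 3rd.

up a 3rd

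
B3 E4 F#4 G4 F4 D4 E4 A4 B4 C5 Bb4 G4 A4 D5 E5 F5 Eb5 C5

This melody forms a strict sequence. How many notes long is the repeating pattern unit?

6

Try groups of 6 (3 cells in 18 notes):
B3 E4 F#4 G4 F4 D4 | E4 A4 B4 C5 Bb4 G4 | A4 D5 E5 F5 Eb5 C5
Each cell is the previous one up a 4th — so the unit is 6 notes.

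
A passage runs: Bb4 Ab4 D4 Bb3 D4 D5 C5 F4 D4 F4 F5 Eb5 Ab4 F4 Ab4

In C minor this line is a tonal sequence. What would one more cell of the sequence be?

Taking 5-note groups, the heads are Bb4, D5, F5: the pattern moves up a 3rd.
Statement 4 starts on Ab5 and keeps the same diatonic contour: Ab5 G5 C5 Ab4 C5.

Ab5 G5 C5 Ab4 C5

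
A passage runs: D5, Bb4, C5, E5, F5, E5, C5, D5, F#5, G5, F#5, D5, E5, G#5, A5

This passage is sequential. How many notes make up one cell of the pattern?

There are 15 notes; a 5-note unit gives 3 cells:
D5 Bb4 C5 E5 F5 | E5 C5 D5 F#5 G5 | F#5 D5 E5 G#5 A5
Each cell is the previous one up a 2nd — so the unit is 5 notes.

5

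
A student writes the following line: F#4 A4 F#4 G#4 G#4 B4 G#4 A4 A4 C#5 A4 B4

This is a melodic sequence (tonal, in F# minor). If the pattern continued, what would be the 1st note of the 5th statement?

Grouping in 4s, the 1st note of each cell is F#4, G#4, A4.
Carrying that up a 2nd forward: B4 → C#5.

C#5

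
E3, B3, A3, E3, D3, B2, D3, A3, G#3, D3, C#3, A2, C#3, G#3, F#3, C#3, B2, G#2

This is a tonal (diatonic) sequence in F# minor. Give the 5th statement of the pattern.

Unit = 6 notes; the statements start on E3, D3, C#3, moving down a 2nd each time.
Carrying on: B2 → A2.
So cell 5 is A2 E3 D3 A2 G#2 E2.

A2 E3 D3 A2 G#2 E2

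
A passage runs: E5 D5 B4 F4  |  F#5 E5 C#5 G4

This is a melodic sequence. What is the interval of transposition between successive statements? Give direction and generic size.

up a 2nd

Unit = 4 notes; the statements start on E5, F#5, moving up a 2nd each time.
E5 to F#5 is up a 2nd.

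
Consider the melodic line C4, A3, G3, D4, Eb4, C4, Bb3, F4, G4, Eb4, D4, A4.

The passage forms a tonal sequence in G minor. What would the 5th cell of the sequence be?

Unit = 4 notes; the statements start on C4, Eb4, G4, moving up a 3rd each time.
Carrying on: Bb4 → D5.
Statement 5 starts on D5 and keeps the same diatonic contour: D5 Bb4 A4 Eb5.

D5 Bb4 A4 Eb5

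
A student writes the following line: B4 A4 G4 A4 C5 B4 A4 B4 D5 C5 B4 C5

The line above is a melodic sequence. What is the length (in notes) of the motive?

4

12 notes total. Splitting into 3 groups of 4:
B4 A4 G4 A4 | C5 B4 A4 B4 | D5 C5 B4 C5
Every group is a transposition up a 2nd of the one before; no shorter unit works.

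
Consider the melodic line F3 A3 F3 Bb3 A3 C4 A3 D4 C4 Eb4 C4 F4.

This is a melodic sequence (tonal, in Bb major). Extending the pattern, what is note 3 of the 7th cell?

The unit is 4 notes. Position-3 pitches of the 3 shown cells: F3, A3, C4.
Carrying that up a 3rd forward: Eb4 → G4 → Bb4 → D5.

D5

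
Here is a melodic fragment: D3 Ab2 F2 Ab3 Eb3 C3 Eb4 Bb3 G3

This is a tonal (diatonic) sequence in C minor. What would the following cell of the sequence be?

Bb4 F4 D4

The 3-note cells begin on D3, Ab3, Eb4 — each up a 5th from the last.
Statement 4 starts on Bb4 and keeps the same diatonic contour: Bb4 F4 D4.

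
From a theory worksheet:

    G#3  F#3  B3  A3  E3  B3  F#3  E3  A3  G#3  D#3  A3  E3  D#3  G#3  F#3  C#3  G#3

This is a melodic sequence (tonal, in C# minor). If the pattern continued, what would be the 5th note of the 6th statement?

G#2

Grouping in 6s, the 5th note of each cell is E3, D#3, C#3.
Each moves down a 2nd. Continuing: B2 → A2 → G#2.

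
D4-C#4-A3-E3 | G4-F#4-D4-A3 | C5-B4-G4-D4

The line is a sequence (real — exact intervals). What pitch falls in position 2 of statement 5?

A5

Grouping in 4s, the 2nd note of each cell is C#4, F#4, B4.
Each moves up a 4th. Continuing: E5 → A5.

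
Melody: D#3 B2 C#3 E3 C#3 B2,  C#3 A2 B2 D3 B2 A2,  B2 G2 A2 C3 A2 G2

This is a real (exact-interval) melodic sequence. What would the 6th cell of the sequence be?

F2 Db2 Eb2 Gb2 Eb2 Db2

Unit = 6 notes; the statements start on D#3, C#3, B2, moving down a 2nd each time.
Continuing the starts: A2 → G2 → F2.
From F2 the exact shape gives F2 Db2 Eb2 Gb2 Eb2 Db2.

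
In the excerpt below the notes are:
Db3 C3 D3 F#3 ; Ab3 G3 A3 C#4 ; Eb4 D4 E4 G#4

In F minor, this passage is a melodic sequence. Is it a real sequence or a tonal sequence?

Each cell has the same semitone pattern (-1, 2, 4) — intervals are preserved exactly.
And D3 lies outside F minor, so the sequence is real rather than tonal.

real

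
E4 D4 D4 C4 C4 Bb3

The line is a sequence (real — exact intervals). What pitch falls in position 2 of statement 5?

Gb3

The unit is 2 notes. Position-2 pitches of the 3 shown cells: D4, C4, Bb3.
Carrying that down a 2nd forward: Ab3 → Gb3.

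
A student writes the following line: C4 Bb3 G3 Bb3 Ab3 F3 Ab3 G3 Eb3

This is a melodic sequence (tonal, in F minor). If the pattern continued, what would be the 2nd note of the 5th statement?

The unit is 3 notes. Position-2 pitches of the 3 shown cells: Bb3, Ab3, G3.
Extending down a 2nd: F3 → Eb3.

Eb3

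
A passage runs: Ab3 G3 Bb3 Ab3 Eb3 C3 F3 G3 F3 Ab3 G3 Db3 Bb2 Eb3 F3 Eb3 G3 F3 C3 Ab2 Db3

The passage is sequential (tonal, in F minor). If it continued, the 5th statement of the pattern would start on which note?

With a 7-note motive the entries are Ab3, G3, F3, each down a 2nd from the previous.
Extending the heads down a 2nd: Eb3 → Db3.

Db3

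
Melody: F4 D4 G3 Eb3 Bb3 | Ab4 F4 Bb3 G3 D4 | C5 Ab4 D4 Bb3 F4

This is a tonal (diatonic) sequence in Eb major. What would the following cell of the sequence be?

Eb5 C5 F4 D4 Ab4

The 5-note cells begin on F4, Ab4, C5 — each up a 3rd from the last.
From Eb5 the diatonic shape gives Eb5 C5 F4 D4 Ab4.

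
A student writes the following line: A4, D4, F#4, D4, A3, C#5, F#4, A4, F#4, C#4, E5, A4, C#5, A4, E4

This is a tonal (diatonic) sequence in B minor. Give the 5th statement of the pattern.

Unit = 5 notes; the statements start on A4, C#5, E5, moving up a 3rd each time.
Carrying on: G5 → B5.
So cell 5 is B5 E5 G5 E5 B4.

B5 E5 G5 E5 B4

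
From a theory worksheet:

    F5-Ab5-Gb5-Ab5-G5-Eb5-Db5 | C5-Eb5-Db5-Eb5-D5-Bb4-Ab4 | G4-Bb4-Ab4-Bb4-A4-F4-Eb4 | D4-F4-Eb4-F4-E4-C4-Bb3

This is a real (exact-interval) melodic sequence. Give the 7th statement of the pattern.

B2 D3 C3 D3 C#3 A2 G2

Unit = 7 notes; the statements start on F5, C5, G4, D4, moving down a 4th each time.
Continuing the starts: A3 → E3 → B2.
Statement 7 starts on B2 and keeps the same exact contour: B2 D3 C3 D3 C#3 A2 G2.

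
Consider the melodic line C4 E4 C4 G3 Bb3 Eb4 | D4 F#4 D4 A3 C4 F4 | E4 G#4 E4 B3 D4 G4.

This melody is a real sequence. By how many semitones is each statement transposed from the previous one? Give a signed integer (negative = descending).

2

Taking 6-note groups, the heads are C4, D4, E4: the pattern moves up a 2nd.
Counting half-steps from C4 to D4: 2.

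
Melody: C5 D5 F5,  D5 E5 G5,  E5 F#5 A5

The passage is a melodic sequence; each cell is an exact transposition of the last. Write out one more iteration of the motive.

Unit = 3 notes; the statements start on C5, D5, E5, moving up a 2nd each time.
So cell 4 is F#5 G#5 B5.

F#5 G#5 B5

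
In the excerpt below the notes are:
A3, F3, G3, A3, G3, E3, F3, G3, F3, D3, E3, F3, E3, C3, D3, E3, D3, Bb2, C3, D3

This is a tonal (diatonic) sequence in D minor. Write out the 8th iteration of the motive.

Unit = 4 notes; the statements start on A3, G3, F3, E3, D3, moving down a 2nd each time.
Carrying on: C3 → Bb2 → A2.
So cell 8 is A2 F2 G2 A2.

A2 F2 G2 A2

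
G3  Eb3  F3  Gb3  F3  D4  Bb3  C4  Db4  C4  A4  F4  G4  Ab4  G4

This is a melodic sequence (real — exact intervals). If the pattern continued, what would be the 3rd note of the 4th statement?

With 5-note cells, note 3 of each statement runs F3, C4, G4.
Each moves up a 5th; the next is D5.

D5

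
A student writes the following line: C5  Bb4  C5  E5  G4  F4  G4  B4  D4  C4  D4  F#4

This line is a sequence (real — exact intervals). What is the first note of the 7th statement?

With a 4-note motive the entries are C5, G4, D4, each down a 4th from the previous.
Extending the heads down a 4th: A3 → E3 → B2 → F#2.

F#2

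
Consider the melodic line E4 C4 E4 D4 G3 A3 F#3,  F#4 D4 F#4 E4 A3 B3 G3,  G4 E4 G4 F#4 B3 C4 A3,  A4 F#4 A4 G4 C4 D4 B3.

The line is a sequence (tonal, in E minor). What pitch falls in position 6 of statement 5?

E4

With 7-note cells, note 6 of each statement runs A3, B3, C4, D4.
Each moves up a 2nd; the next is E4.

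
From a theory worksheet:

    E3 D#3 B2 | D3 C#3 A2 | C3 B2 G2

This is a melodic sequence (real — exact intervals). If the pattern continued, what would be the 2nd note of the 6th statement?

With 3-note cells, note 2 of each statement runs D#3, C#3, B2.
Extending down a 2nd: A2 → G2 → F2.

F2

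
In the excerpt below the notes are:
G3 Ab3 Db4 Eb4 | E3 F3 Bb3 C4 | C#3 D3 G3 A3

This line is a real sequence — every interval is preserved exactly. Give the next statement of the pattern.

The 4-note cells begin on G3, E3, C#3 — each down a 3rd from the last.
From A#2 the exact shape gives A#2 B2 E3 F#3.

A#2 B2 E3 F#3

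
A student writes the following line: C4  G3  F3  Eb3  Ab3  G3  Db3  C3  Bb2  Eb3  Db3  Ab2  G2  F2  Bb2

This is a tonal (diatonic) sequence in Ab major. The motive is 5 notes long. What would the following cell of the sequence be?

Taking 5-note groups, the heads are C4, G3, Db3: the pattern moves down a 4th.
Statement 4 starts on Ab2 and keeps the same diatonic contour: Ab2 Eb2 Db2 C2 F2.

Ab2 Eb2 Db2 C2 F2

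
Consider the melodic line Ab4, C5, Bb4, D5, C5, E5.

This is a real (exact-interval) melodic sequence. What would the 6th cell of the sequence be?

F#5 A#5

With a 2-note motive the entries are Ab4, Bb4, C5, each up a 2nd from the previous.
Continuing the starts: D5 → E5 → F#5.
Statement 6 starts on F#5 and keeps the same exact contour: F#5 A#5.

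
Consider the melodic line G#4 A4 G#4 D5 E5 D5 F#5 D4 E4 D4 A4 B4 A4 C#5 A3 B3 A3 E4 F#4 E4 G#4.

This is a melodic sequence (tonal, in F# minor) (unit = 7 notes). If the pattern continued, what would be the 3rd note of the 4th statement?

With 7-note cells, note 3 of each statement runs G#4, D4, A3.
From A3, down a 4th gives E3.

E3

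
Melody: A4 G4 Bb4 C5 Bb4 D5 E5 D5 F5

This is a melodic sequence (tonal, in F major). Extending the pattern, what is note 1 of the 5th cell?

Bb5

With 3-note cells, note 1 of each statement runs A4, C5, E5.
Extending up a 3rd: G5 → Bb5.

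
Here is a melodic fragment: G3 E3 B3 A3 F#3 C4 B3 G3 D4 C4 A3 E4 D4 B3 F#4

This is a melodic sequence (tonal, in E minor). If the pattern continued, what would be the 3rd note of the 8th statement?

Grouping in 3s, the 3rd note of each cell is B3, C4, D4, E4, F#4.
Carrying that up a 2nd forward: G4 → A4 → B4.

B4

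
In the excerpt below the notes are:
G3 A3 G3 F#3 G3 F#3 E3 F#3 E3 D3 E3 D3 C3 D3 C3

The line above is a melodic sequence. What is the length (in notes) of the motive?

Try groups of 3 (5 cells in 15 notes):
G3 A3 G3 | F#3 G3 F#3 | E3 F#3 E3 | D3 E3 D3 | C3 D3 C3
Every group is a transposition down a 2nd of the one before; no shorter unit works.

3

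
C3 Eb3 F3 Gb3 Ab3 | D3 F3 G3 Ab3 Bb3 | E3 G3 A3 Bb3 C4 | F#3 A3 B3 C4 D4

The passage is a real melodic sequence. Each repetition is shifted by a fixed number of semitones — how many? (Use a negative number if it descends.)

Taking 5-note groups, the heads are C3, D3, E3, F#3: the pattern moves up a 2nd.
Counting half-steps from C3 to D3: 2.

2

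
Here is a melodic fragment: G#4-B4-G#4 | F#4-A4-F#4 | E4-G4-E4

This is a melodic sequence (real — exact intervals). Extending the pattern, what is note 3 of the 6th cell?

Grouping in 3s, the 3rd note of each cell is G#4, F#4, E4.
Carrying that down a 2nd forward: D4 → C4 → Bb3.

Bb3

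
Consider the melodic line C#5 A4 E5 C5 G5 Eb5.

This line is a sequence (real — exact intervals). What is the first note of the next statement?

Unit = 2 notes; the statements start on C#5, E5, G5, moving up a 3rd each time.
One more step up a 3rd gives Bb5.

Bb5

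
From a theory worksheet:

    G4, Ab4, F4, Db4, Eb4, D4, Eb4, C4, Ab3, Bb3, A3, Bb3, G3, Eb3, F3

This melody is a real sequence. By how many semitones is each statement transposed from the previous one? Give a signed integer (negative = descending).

With a 5-note motive the entries are G4, D4, A3, each down a 4th from the previous.
Counting half-steps from G4 to D4: -5.

-5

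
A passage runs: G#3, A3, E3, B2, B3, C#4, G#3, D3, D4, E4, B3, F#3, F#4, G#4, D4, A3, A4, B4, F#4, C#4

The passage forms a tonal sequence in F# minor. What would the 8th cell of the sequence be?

With a 4-note motive the entries are G#3, B3, D4, F#4, A4, each up a 3rd from the previous.
Continuing the starts: C#5 → E5 → G#5.
From G#5 the diatonic shape gives G#5 A5 E5 B4.

G#5 A5 E5 B4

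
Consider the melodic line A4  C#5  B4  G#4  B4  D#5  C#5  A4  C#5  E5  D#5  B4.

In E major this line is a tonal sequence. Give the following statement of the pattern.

Taking 4-note groups, the heads are A4, B4, C#5: the pattern moves up a 2nd.
From D#5 the diatonic shape gives D#5 F#5 E5 C#5.

D#5 F#5 E5 C#5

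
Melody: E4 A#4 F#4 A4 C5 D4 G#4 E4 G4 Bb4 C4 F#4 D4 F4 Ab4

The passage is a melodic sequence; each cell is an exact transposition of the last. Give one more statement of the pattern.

Bb3 E4 C4 Eb4 Gb4

Unit = 5 notes; the statements start on E4, D4, C4, moving down a 2nd each time.
From Bb3 the exact shape gives Bb3 E4 C4 Eb4 Gb4.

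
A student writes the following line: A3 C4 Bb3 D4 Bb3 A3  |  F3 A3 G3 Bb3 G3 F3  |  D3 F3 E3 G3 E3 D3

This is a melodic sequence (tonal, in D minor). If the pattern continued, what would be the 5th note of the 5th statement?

Grouping in 6s, the 5th note of each cell is Bb3, G3, E3.
Extending down a 3rd: C3 → A2.

A2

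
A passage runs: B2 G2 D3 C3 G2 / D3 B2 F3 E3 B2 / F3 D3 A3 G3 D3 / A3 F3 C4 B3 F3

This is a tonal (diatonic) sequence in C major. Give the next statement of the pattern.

With a 5-note motive the entries are B2, D3, F3, A3, each up a 3rd from the previous.
Statement 5 starts on C4 and keeps the same diatonic contour: C4 A3 E4 D4 A3.

C4 A3 E4 D4 A3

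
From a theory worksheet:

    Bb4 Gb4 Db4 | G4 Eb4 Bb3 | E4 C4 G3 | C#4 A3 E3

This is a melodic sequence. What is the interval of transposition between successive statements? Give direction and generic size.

down a 3rd

With a 3-note motive the entries are Bb4, G4, E4, C#4, each down a 3rd from the previous.
From Bb4 to G4: down a 3rd.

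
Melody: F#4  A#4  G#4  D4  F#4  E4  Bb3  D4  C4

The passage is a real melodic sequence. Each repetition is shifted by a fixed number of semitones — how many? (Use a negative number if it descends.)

Taking 3-note groups, the heads are F#4, D4, Bb3: the pattern moves down a 3rd.
Counting half-steps from F#4 to D4: -4.

-4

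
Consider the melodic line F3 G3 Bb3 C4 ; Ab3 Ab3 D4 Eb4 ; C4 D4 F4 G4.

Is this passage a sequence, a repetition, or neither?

neither

Note 2 of cell 2 is Ab3; if this were a sequence it would be Bb3. No unit length gives a consistent transposition pattern.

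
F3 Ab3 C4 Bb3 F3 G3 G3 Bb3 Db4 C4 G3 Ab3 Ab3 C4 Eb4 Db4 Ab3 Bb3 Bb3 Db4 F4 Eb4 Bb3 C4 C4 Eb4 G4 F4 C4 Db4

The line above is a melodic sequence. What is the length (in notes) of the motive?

30 notes total. Splitting into 5 groups of 6:
F3 Ab3 C4 Bb3 F3 G3 | G3 Bb3 Db4 C4 G3 Ab3 | Ab3 C4 Eb4 Db4 Ab3 Bb3 | Bb3 Db4 F4 Eb4 Bb3 C4 | C4 Eb4 G4 F4 C4 Db4
Every group is a transposition up a 2nd of the one before; no shorter unit works.

6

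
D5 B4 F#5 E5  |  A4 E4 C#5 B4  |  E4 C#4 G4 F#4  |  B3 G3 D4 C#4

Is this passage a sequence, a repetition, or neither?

neither

Note 2 of cell 2 is E4; if this were a sequence it would be F#4. No unit length gives a consistent transposition pattern.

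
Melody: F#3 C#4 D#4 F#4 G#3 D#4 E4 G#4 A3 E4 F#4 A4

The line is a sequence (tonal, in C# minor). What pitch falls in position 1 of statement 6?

D#4

With 4-note cells, note 1 of each statement runs F#3, G#3, A3.
Extending up a 2nd: B3 → C#4 → D#4.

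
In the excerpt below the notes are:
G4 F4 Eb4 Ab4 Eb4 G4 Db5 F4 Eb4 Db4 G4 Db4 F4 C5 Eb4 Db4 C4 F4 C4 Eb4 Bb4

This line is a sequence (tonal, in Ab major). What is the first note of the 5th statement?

C4

Taking 7-note groups, the heads are G4, F4, Eb4: the pattern moves down a 2nd.
Continuing: Db4 → C4. Statement 5 starts on C4.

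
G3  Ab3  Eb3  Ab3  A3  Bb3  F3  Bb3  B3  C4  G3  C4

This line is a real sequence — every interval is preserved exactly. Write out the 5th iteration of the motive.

D#4 E4 B3 E4

Unit = 4 notes; the statements start on G3, A3, B3, moving up a 2nd each time.
Carrying on: C#4 → D#4.
From D#4 the exact shape gives D#4 E4 B3 E4.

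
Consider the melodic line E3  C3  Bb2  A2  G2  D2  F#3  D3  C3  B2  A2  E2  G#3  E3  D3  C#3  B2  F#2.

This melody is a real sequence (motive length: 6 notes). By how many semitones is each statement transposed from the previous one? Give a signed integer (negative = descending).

The 6-note cells begin on E3, F#3, G#3 — each up a 2nd from the last.
Counting half-steps from E3 to F#3: 2.

2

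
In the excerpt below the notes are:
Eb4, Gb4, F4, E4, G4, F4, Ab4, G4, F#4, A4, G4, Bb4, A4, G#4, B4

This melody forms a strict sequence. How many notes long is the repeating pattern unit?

5

15 notes total. Splitting into 3 groups of 5:
Eb4 Gb4 F4 E4 G4 | F4 Ab4 G4 F#4 A4 | G4 Bb4 A4 G#4 B4
Every group is a transposition up a 2nd of the one before; no shorter unit works.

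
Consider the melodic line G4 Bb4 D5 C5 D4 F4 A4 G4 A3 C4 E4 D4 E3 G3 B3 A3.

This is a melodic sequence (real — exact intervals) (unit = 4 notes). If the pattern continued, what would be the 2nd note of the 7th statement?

E2

The unit is 4 notes. Position-2 pitches of the 4 shown cells: Bb4, F4, C4, G3.
Each moves down a 4th. Continuing: D3 → A2 → E2.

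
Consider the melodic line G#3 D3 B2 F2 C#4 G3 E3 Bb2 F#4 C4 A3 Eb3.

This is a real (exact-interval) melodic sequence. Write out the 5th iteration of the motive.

Taking 4-note groups, the heads are G#3, C#4, F#4: the pattern moves up a 4th.
Continuing the starts: B4 → E5.
From E5 the exact shape gives E5 Bb4 G4 Db4.

E5 Bb4 G4 Db4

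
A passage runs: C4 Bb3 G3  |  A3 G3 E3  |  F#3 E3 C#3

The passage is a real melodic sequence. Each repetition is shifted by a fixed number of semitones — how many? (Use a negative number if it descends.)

With a 3-note motive the entries are C4, A3, F#3, each down a 3rd from the previous.
C4→A3 is 57 − 60 = -3 semitones.

-3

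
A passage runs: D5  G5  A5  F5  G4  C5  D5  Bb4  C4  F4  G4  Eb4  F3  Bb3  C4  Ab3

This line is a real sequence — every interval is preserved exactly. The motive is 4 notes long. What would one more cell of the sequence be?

With a 4-note motive the entries are D5, G4, C4, F3, each down a 5th from the previous.
So cell 5 is Bb2 Eb3 F3 Db3.

Bb2 Eb3 F3 Db3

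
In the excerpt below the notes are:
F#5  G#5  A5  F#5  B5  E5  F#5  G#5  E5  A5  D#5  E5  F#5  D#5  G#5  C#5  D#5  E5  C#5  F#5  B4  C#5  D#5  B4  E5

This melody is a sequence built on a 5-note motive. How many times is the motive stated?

25 notes in groups of 5 gives 25/5 = 5 statements.
Starts: F#5, E5, D#5, C#5, B4 — each down a 2nd.

5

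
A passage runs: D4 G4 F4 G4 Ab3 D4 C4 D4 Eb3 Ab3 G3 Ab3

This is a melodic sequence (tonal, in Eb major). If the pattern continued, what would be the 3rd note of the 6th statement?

The unit is 4 notes. Position-3 pitches of the 3 shown cells: F4, C4, G3.
Carrying that down a 4th forward: D3 → Ab2 → Eb2.

Eb2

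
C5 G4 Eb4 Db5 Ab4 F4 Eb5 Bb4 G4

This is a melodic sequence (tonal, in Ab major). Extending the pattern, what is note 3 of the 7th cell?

The unit is 3 notes. Position-3 pitches of the 3 shown cells: Eb4, F4, G4.
Carrying that up a 2nd forward: Ab4 → Bb4 → C5 → Db5.

Db5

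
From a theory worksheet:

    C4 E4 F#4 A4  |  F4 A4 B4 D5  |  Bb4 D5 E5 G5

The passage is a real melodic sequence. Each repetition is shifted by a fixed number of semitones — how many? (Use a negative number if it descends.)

5

Unit = 4 notes; the statements start on C4, F4, Bb4, moving up a 4th each time.
C4→F4 is 65 − 60 = 5 semitones.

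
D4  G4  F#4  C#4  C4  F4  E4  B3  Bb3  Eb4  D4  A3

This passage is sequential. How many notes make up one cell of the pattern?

4

There are 12 notes; a 4-note unit gives 3 cells:
D4 G4 F#4 C#4 | C4 F4 E4 B3 | Bb3 Eb4 D4 A3
Every group is a transposition down a 2nd of the one before; no shorter unit works.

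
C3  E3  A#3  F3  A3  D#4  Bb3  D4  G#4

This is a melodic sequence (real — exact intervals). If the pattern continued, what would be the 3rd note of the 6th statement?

Grouping in 3s, the 3rd note of each cell is A#3, D#4, G#4.
Carrying that up a 4th forward: C#5 → F#5 → B5.

B5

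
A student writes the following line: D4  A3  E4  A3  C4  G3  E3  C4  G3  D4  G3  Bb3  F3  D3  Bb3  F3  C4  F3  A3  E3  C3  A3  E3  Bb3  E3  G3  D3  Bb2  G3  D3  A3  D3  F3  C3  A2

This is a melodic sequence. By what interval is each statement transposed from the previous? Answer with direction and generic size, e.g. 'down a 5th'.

The 7-note cells begin on D4, C4, Bb3, A3, G3 — each down a 2nd from the last.
From D4 to C4: down a 2nd.

down a 2nd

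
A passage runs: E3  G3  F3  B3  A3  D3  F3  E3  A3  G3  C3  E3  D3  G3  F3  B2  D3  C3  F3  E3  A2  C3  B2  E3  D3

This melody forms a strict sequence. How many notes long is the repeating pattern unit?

5

Try groups of 5 (5 cells in 25 notes):
E3 G3 F3 B3 A3 | D3 F3 E3 A3 G3 | C3 E3 D3 G3 F3 | B2 D3 C3 F3 E3 | A2 C3 B2 E3 D3
Every group is a transposition down a 2nd of the one before; no shorter unit works.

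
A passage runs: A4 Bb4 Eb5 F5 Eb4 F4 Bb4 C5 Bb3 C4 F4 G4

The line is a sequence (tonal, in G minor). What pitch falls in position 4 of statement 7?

With 4-note cells, note 4 of each statement runs F5, C5, G4.
Extending down a 4th: D4 → A3 → Eb3 → Bb2.

Bb2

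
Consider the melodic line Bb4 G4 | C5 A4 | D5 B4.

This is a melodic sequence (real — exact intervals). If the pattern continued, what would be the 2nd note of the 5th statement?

D#5

The unit is 2 notes. Position-2 pitches of the 3 shown cells: G4, A4, B4.
Carrying that up a 2nd forward: C#5 → D#5.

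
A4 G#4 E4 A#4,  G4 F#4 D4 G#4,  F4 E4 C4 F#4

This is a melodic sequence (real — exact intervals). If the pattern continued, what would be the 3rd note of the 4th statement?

The unit is 4 notes. Position-3 pitches of the 3 shown cells: E4, D4, C4.
One more down a 2nd gives Bb3.

Bb3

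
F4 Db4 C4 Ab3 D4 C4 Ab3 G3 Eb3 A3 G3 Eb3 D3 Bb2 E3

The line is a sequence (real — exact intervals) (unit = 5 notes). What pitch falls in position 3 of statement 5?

E2

Grouping in 5s, the 3rd note of each cell is C4, G3, D3.
Each moves down a 4th. Continuing: A2 → E2.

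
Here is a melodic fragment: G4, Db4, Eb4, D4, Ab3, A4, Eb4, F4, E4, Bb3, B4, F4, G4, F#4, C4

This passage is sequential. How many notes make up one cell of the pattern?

15 notes total. Splitting into 3 groups of 5:
G4 Db4 Eb4 D4 Ab3 | A4 Eb4 F4 E4 Bb3 | B4 F4 G4 F#4 C4
Each cell is the previous one up a 2nd — so the unit is 5 notes.

5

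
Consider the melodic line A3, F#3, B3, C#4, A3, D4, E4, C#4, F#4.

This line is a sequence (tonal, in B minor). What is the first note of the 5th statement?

Taking 3-note groups, the heads are A3, C#4, E4: the pattern moves up a 3rd.
Continuing: G4 → B4. Statement 5 starts on B4.

B4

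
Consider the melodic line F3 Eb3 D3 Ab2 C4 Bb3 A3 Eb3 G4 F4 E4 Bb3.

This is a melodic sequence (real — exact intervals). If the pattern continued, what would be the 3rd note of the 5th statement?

F#5

The unit is 4 notes. Position-3 pitches of the 3 shown cells: D3, A3, E4.
Carrying that up a 5th forward: B4 → F#5.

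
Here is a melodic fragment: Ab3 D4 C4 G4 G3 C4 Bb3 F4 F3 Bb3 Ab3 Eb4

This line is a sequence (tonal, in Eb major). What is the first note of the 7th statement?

Bb2

With a 4-note motive the entries are Ab3, G3, F3, each down a 2nd from the previous.
Extending the heads down a 2nd: Eb3 → D3 → C3 → Bb2.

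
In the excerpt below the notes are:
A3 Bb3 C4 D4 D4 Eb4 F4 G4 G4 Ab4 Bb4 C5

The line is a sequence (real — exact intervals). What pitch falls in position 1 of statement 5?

With 4-note cells, note 1 of each statement runs A3, D4, G4.
Each moves up a 4th. Continuing: C5 → F5.

F5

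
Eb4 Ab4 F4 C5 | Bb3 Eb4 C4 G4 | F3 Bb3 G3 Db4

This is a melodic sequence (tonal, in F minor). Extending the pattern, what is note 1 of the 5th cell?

Grouping in 4s, the 1st note of each cell is Eb4, Bb3, F3.
Carrying that down a 4th forward: C3 → G2.

G2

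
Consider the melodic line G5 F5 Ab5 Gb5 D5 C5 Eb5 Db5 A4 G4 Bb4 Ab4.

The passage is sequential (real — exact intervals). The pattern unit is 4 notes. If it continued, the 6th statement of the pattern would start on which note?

F#3

Taking 4-note groups, the heads are G5, D5, A4: the pattern moves down a 4th.
Extending the heads down a 4th: E4 → B3 → F#3.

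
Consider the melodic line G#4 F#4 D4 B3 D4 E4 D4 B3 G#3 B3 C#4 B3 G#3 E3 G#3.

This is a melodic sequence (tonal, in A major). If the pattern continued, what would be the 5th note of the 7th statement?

The unit is 5 notes. Position-5 pitches of the 3 shown cells: D4, B3, G#3.
Carrying that down a 3rd forward: E3 → C#3 → A2 → F#2.

F#2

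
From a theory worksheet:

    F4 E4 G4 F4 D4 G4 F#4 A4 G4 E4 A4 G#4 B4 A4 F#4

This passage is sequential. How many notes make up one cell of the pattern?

5

Try groups of 5 (3 cells in 15 notes):
F4 E4 G4 F4 D4 | G4 F#4 A4 G4 E4 | A4 G#4 B4 A4 F#4
That's a consistent up a 2nd shift per cell, and no other grouping gives one.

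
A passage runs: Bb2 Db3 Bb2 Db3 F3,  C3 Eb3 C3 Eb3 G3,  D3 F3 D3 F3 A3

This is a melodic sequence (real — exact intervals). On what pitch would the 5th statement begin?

F#3

The 5-note cells begin on Bb2, C3, D3 — each up a 2nd from the last.
Continuing: E3 → F#3. Statement 5 starts on F#3.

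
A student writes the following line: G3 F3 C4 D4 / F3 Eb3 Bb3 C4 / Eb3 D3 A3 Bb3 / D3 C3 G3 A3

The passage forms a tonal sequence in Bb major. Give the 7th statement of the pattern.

Unit = 4 notes; the statements start on G3, F3, Eb3, D3, moving down a 2nd each time.
Continuing the starts: C3 → Bb2 → A2.
So cell 7 is A2 G2 D3 Eb3.

A2 G2 D3 Eb3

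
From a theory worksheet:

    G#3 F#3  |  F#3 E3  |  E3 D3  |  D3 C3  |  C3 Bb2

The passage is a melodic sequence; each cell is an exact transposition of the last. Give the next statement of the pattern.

Unit = 2 notes; the statements start on G#3, F#3, E3, D3, C3, moving down a 2nd each time.
So cell 6 is Bb2 Ab2.

Bb2 Ab2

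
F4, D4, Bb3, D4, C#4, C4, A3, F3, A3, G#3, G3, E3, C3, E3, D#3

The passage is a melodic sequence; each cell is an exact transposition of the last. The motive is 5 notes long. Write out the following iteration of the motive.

The 5-note cells begin on F4, C4, G3 — each down a 4th from the last.
Statement 4 starts on D3 and keeps the same exact contour: D3 B2 G2 B2 A#2.

D3 B2 G2 B2 A#2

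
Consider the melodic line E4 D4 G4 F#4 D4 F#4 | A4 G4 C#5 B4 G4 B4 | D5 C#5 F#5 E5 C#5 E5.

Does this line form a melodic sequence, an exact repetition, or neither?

Each 6-note cell is the previous one transposed up a 4th.

sequence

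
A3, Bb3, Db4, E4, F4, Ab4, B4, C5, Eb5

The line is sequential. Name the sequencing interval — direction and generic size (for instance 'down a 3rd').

With a 3-note motive the entries are A3, E4, B4, each up a 5th from the previous.
From A3 to E4: up a 5th.

up a 5th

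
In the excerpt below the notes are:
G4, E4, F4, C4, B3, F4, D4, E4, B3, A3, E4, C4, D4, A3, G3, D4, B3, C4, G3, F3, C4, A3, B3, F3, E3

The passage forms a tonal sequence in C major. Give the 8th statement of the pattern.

G3 E3 F3 C3 B2

The 5-note cells begin on G4, F4, E4, D4, C4 — each down a 2nd from the last.
Carrying on: B3 → A3 → G3.
Statement 8 starts on G3 and keeps the same diatonic contour: G3 E3 F3 C3 B2.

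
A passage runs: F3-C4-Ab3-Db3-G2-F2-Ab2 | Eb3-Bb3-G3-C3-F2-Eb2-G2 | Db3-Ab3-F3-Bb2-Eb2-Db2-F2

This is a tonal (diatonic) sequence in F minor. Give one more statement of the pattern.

The 7-note cells begin on F3, Eb3, Db3 — each down a 2nd from the last.
Statement 4 starts on C3 and keeps the same diatonic contour: C3 G3 Eb3 Ab2 Db2 C2 Eb2.

C3 G3 Eb3 Ab2 Db2 C2 Eb2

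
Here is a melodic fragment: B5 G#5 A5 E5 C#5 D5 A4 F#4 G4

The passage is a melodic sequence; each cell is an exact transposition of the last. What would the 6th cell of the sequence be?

The 3-note cells begin on B5, E5, A4 — each down a 5th from the last.
Extending down a 5th: D4 → G3 → C3.
Statement 6 starts on C3 and keeps the same exact contour: C3 A2 Bb2.

C3 A2 Bb2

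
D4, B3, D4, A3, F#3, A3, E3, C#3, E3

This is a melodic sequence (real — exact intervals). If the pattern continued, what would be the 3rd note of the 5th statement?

F#2

With 3-note cells, note 3 of each statement runs D4, A3, E3.
Carrying that down a 4th forward: B2 → F#2.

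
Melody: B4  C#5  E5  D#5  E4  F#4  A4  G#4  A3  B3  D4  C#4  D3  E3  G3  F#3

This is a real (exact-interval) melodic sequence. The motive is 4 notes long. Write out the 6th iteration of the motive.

Unit = 4 notes; the statements start on B4, E4, A3, D3, moving down a 5th each time.
Extending down a 5th: G2 → C2.
Statement 6 starts on C2 and keeps the same exact contour: C2 D2 F2 E2.

C2 D2 F2 E2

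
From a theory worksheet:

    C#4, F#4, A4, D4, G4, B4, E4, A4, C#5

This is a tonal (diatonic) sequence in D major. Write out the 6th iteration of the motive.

A4 D5 F#5

The 3-note cells begin on C#4, D4, E4 — each up a 2nd from the last.
Extending up a 2nd: F#4 → G4 → A4.
Statement 6 starts on A4 and keeps the same diatonic contour: A4 D5 F#5.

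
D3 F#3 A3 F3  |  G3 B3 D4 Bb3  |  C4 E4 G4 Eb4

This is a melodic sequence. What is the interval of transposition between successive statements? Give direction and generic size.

With a 4-note motive the entries are D3, G3, C4, each up a 4th from the previous.
D3 to G3 is up a 4th.

up a 4th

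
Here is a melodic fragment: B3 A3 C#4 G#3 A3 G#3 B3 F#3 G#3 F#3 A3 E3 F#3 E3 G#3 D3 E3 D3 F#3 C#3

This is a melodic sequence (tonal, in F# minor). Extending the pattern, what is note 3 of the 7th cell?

D3

Grouping in 4s, the 3rd note of each cell is C#4, B3, A3, G#3, F#3.
Extending down a 2nd: E3 → D3.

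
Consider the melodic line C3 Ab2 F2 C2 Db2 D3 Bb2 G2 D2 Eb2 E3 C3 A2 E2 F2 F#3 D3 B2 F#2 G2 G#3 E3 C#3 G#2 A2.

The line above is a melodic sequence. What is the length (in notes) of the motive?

Try groups of 5 (5 cells in 25 notes):
C3 Ab2 F2 C2 Db2 | D3 Bb2 G2 D2 Eb2 | E3 C3 A2 E2 F2 | F#3 D3 B2 F#2 G2 | G#3 E3 C#3 G#2 A2
Every group is a transposition up a 2nd of the one before; no shorter unit works.

5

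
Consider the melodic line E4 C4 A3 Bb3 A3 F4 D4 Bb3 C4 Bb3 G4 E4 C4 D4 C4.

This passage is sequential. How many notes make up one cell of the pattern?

There are 15 notes; a 5-note unit gives 3 cells:
E4 C4 A3 Bb3 A3 | F4 D4 Bb3 C4 Bb3 | G4 E4 C4 D4 C4
Every group is a transposition up a 2nd of the one before; no shorter unit works.

5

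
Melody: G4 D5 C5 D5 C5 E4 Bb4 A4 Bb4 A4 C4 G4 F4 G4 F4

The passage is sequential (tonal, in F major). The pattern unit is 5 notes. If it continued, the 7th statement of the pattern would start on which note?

The 5-note cells begin on G4, E4, C4 — each down a 3rd from the last.
Continuing: A3 → F3 → D3 → Bb2. Statement 7 starts on Bb2.

Bb2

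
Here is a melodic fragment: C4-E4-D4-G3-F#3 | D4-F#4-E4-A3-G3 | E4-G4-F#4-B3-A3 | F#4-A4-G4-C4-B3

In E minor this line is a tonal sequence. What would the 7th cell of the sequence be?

B4 D5 C5 F#4 E4

Unit = 5 notes; the statements start on C4, D4, E4, F#4, moving up a 2nd each time.
Carrying on: G4 → A4 → B4.
So cell 7 is B4 D5 C5 F#4 E4.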